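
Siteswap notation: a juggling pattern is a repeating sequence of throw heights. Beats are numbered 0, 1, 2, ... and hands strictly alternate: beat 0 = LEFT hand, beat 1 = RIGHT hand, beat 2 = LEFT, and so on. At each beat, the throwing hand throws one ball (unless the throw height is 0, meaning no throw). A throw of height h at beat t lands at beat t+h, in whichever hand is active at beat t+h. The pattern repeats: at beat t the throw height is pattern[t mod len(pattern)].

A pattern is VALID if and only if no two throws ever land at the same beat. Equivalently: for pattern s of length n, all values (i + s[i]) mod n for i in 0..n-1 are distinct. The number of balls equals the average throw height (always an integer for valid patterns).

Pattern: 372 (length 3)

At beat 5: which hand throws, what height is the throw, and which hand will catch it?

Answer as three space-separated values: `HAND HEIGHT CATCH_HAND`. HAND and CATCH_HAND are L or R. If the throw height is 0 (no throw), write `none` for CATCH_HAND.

Beat 5: 5 mod 2 = 1, so hand = R
Throw height = pattern[5 mod 3] = pattern[2] = 2
Lands at beat 5+2=7, 7 mod 2 = 1, so catch hand = R

Answer: R 2 R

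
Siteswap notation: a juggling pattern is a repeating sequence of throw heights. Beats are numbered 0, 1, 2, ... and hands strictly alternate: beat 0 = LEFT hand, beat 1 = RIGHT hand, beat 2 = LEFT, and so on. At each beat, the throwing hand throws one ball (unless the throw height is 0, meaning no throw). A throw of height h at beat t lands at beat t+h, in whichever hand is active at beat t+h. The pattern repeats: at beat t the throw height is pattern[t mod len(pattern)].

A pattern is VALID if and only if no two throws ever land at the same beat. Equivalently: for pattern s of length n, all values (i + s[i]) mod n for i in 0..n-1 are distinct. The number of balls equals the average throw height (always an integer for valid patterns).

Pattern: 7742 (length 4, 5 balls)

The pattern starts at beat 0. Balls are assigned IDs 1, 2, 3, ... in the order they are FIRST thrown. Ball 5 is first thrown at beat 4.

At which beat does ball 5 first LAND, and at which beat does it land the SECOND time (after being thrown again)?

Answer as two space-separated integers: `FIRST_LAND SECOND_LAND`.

Answer: 11 13

Derivation:
Beat 0 (L): throw ball1 h=7 -> lands@7:R; in-air after throw: [b1@7:R]
Beat 1 (R): throw ball2 h=7 -> lands@8:L; in-air after throw: [b1@7:R b2@8:L]
Beat 2 (L): throw ball3 h=4 -> lands@6:L; in-air after throw: [b3@6:L b1@7:R b2@8:L]
Beat 3 (R): throw ball4 h=2 -> lands@5:R; in-air after throw: [b4@5:R b3@6:L b1@7:R b2@8:L]
Beat 4 (L): throw ball5 h=7 -> lands@11:R; in-air after throw: [b4@5:R b3@6:L b1@7:R b2@8:L b5@11:R]
Beat 5 (R): throw ball4 h=7 -> lands@12:L; in-air after throw: [b3@6:L b1@7:R b2@8:L b5@11:R b4@12:L]
Beat 6 (L): throw ball3 h=4 -> lands@10:L; in-air after throw: [b1@7:R b2@8:L b3@10:L b5@11:R b4@12:L]
Beat 7 (R): throw ball1 h=2 -> lands@9:R; in-air after throw: [b2@8:L b1@9:R b3@10:L b5@11:R b4@12:L]
Beat 8 (L): throw ball2 h=7 -> lands@15:R; in-air after throw: [b1@9:R b3@10:L b5@11:R b4@12:L b2@15:R]
Beat 9 (R): throw ball1 h=7 -> lands@16:L; in-air after throw: [b3@10:L b5@11:R b4@12:L b2@15:R b1@16:L]
Beat 10 (L): throw ball3 h=4 -> lands@14:L; in-air after throw: [b5@11:R b4@12:L b3@14:L b2@15:R b1@16:L]
Beat 11 (R): throw ball5 h=2 -> lands@13:R; in-air after throw: [b4@12:L b5@13:R b3@14:L b2@15:R b1@16:L]
Beat 12 (L): throw ball4 h=7 -> lands@19:R; in-air after throw: [b5@13:R b3@14:L b2@15:R b1@16:L b4@19:R]
Beat 13 (R): throw ball5 h=7 -> lands@20:L; in-air after throw: [b3@14:L b2@15:R b1@16:L b4@19:R b5@20:L]
Ball 5: thrown@4 h=7 -> first land @11; rethrown@11 h=2 -> second land @13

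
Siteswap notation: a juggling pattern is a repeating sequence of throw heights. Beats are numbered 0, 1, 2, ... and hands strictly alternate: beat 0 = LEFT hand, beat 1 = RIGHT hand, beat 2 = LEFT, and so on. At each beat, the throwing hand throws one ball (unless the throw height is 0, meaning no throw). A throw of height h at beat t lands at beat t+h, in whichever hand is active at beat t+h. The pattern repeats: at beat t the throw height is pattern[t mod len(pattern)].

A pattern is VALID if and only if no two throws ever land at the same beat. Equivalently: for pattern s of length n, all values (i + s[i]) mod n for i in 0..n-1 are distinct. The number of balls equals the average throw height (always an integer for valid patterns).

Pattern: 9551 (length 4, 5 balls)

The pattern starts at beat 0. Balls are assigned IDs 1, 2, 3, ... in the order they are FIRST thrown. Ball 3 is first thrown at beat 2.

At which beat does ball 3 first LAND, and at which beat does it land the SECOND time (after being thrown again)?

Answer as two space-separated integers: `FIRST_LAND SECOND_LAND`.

Answer: 7 8

Derivation:
Beat 0 (L): throw ball1 h=9 -> lands@9:R; in-air after throw: [b1@9:R]
Beat 1 (R): throw ball2 h=5 -> lands@6:L; in-air after throw: [b2@6:L b1@9:R]
Beat 2 (L): throw ball3 h=5 -> lands@7:R; in-air after throw: [b2@6:L b3@7:R b1@9:R]
Beat 3 (R): throw ball4 h=1 -> lands@4:L; in-air after throw: [b4@4:L b2@6:L b3@7:R b1@9:R]
Beat 4 (L): throw ball4 h=9 -> lands@13:R; in-air after throw: [b2@6:L b3@7:R b1@9:R b4@13:R]
Beat 5 (R): throw ball5 h=5 -> lands@10:L; in-air after throw: [b2@6:L b3@7:R b1@9:R b5@10:L b4@13:R]
Beat 6 (L): throw ball2 h=5 -> lands@11:R; in-air after throw: [b3@7:R b1@9:R b5@10:L b2@11:R b4@13:R]
Beat 7 (R): throw ball3 h=1 -> lands@8:L; in-air after throw: [b3@8:L b1@9:R b5@10:L b2@11:R b4@13:R]
Beat 8 (L): throw ball3 h=9 -> lands@17:R; in-air after throw: [b1@9:R b5@10:L b2@11:R b4@13:R b3@17:R]
Ball 3: thrown@2 h=5 -> first land @7; rethrown@7 h=1 -> second land @8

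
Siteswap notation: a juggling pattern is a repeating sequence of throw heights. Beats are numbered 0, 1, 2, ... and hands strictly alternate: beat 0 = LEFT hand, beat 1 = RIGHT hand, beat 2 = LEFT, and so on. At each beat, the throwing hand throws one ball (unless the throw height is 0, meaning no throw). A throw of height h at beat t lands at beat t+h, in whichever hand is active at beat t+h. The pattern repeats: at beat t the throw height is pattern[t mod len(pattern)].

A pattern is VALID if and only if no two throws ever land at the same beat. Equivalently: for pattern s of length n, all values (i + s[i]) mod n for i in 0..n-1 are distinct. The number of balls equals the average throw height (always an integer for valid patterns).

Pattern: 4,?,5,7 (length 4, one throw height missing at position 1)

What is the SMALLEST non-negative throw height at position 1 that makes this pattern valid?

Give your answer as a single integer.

Answer: 0

Derivation:
i=0: (0 + 4) mod 4 = 0
i=1: s[i]=? (unknown)
i=2: (2 + 5) mod 4 = 3
i=3: (3 + 7) mod 4 = 2
Known residues: [0, 2, 3]; need a permutation of 0..3, so missing residue r = 1
Need (1 + s) mod 4 = 1; smallest s = (1 - 1) mod 4 = 0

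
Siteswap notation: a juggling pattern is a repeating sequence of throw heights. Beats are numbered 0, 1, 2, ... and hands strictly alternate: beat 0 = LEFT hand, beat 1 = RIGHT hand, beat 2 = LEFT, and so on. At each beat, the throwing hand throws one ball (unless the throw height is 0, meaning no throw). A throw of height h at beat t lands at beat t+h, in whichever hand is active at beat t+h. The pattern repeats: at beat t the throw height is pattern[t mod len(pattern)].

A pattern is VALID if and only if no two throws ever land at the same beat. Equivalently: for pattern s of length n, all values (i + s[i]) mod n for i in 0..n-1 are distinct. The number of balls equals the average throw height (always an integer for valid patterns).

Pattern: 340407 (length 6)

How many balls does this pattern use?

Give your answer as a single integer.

Pattern = [3, 4, 0, 4, 0, 7], length n = 6
  position 0: throw height = 3, running sum = 3
  position 1: throw height = 4, running sum = 7
  position 2: throw height = 0, running sum = 7
  position 3: throw height = 4, running sum = 11
  position 4: throw height = 0, running sum = 11
  position 5: throw height = 7, running sum = 18
Total sum = 18; balls = sum / n = 18 / 6 = 3

Answer: 3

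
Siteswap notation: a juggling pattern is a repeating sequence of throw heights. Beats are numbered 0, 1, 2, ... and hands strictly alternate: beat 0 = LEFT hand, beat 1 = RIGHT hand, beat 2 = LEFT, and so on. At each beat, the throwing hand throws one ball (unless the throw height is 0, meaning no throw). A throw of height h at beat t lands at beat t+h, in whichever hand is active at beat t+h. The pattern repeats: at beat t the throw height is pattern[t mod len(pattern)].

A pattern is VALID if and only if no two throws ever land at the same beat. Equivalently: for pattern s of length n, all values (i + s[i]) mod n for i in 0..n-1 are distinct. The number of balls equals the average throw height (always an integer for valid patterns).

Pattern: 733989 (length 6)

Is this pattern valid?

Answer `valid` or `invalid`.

Answer: invalid

Derivation:
i=0: (i + s[i]) mod n = (0 + 7) mod 6 = 1
i=1: (i + s[i]) mod n = (1 + 3) mod 6 = 4
i=2: (i + s[i]) mod n = (2 + 3) mod 6 = 5
i=3: (i + s[i]) mod n = (3 + 9) mod 6 = 0
i=4: (i + s[i]) mod n = (4 + 8) mod 6 = 0
i=5: (i + s[i]) mod n = (5 + 9) mod 6 = 2
Residues: [1, 4, 5, 0, 0, 2], distinct: False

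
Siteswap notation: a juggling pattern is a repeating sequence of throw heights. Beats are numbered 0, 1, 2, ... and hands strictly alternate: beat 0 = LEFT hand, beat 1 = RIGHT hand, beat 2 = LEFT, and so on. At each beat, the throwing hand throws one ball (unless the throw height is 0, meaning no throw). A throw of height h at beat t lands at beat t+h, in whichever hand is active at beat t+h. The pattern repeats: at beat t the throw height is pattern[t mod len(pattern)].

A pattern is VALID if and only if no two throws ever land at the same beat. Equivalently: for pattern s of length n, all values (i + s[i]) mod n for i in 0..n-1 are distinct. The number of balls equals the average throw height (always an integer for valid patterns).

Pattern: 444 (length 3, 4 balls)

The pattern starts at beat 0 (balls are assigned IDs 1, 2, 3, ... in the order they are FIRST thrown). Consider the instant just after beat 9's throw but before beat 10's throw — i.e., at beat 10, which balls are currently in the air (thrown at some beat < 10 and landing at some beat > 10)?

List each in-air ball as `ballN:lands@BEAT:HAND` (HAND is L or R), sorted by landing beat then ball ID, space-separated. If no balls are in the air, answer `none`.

Beat 0 (L): throw ball1 h=4 -> lands@4:L; in-air after throw: [b1@4:L]
Beat 1 (R): throw ball2 h=4 -> lands@5:R; in-air after throw: [b1@4:L b2@5:R]
Beat 2 (L): throw ball3 h=4 -> lands@6:L; in-air after throw: [b1@4:L b2@5:R b3@6:L]
Beat 3 (R): throw ball4 h=4 -> lands@7:R; in-air after throw: [b1@4:L b2@5:R b3@6:L b4@7:R]
Beat 4 (L): throw ball1 h=4 -> lands@8:L; in-air after throw: [b2@5:R b3@6:L b4@7:R b1@8:L]
Beat 5 (R): throw ball2 h=4 -> lands@9:R; in-air after throw: [b3@6:L b4@7:R b1@8:L b2@9:R]
Beat 6 (L): throw ball3 h=4 -> lands@10:L; in-air after throw: [b4@7:R b1@8:L b2@9:R b3@10:L]
Beat 7 (R): throw ball4 h=4 -> lands@11:R; in-air after throw: [b1@8:L b2@9:R b3@10:L b4@11:R]
Beat 8 (L): throw ball1 h=4 -> lands@12:L; in-air after throw: [b2@9:R b3@10:L b4@11:R b1@12:L]
Beat 9 (R): throw ball2 h=4 -> lands@13:R; in-air after throw: [b3@10:L b4@11:R b1@12:L b2@13:R]
Beat 10 (L): throw ball3 h=4 -> lands@14:L; in-air after throw: [b4@11:R b1@12:L b2@13:R b3@14:L]

Answer: ball4:lands@11:R ball1:lands@12:L ball2:lands@13:R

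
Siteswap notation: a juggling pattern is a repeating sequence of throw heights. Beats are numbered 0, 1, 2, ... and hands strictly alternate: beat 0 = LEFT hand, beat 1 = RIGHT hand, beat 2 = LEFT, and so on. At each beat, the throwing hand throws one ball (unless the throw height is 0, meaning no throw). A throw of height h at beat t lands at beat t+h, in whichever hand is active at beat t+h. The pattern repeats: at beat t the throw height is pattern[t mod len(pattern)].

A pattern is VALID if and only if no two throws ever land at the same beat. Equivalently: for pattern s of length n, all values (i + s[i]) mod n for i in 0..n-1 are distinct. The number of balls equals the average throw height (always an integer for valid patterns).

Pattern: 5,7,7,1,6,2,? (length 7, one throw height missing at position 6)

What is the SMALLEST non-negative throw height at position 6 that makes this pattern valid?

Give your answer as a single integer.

i=0: (0 + 5) mod 7 = 5
i=1: (1 + 7) mod 7 = 1
i=2: (2 + 7) mod 7 = 2
i=3: (3 + 1) mod 7 = 4
i=4: (4 + 6) mod 7 = 3
i=5: (5 + 2) mod 7 = 0
i=6: s[i]=? (unknown)
Known residues: [0, 1, 2, 3, 4, 5]; need a permutation of 0..6, so missing residue r = 6
Need (6 + s) mod 7 = 6; smallest s = (6 - 6) mod 7 = 0

Answer: 0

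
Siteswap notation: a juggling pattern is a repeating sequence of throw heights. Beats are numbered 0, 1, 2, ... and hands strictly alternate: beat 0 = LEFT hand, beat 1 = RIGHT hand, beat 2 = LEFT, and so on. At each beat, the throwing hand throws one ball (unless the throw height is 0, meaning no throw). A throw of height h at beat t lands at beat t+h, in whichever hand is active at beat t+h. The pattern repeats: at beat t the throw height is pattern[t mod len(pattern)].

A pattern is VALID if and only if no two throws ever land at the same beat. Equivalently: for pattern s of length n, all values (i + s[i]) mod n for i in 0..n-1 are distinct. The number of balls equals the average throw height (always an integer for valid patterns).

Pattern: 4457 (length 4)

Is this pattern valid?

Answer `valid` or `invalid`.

i=0: (i + s[i]) mod n = (0 + 4) mod 4 = 0
i=1: (i + s[i]) mod n = (1 + 4) mod 4 = 1
i=2: (i + s[i]) mod n = (2 + 5) mod 4 = 3
i=3: (i + s[i]) mod n = (3 + 7) mod 4 = 2
Residues: [0, 1, 3, 2], distinct: True

Answer: valid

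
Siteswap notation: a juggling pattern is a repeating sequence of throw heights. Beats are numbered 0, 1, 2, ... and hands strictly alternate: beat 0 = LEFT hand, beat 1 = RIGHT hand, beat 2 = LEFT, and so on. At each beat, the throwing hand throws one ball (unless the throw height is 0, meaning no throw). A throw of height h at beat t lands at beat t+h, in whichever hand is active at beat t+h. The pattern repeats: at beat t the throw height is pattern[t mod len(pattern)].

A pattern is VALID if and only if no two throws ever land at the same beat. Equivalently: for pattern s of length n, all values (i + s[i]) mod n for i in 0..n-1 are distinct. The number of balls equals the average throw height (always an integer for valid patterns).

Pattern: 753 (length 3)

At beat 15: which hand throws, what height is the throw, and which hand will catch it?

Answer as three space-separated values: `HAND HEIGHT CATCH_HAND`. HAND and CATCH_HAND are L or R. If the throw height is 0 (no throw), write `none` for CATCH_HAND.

Answer: R 7 L

Derivation:
Beat 15: 15 mod 2 = 1, so hand = R
Throw height = pattern[15 mod 3] = pattern[0] = 7
Lands at beat 15+7=22, 22 mod 2 = 0, so catch hand = L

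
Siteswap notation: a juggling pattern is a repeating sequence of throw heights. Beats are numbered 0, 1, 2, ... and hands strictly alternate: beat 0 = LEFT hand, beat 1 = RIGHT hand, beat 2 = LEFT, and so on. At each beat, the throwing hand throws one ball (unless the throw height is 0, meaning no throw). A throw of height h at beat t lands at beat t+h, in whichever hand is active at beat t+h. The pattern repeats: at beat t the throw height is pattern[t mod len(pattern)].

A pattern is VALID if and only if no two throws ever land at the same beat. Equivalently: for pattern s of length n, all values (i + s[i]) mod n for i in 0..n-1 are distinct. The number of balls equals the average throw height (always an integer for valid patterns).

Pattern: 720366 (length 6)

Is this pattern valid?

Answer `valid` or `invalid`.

i=0: (i + s[i]) mod n = (0 + 7) mod 6 = 1
i=1: (i + s[i]) mod n = (1 + 2) mod 6 = 3
i=2: (i + s[i]) mod n = (2 + 0) mod 6 = 2
i=3: (i + s[i]) mod n = (3 + 3) mod 6 = 0
i=4: (i + s[i]) mod n = (4 + 6) mod 6 = 4
i=5: (i + s[i]) mod n = (5 + 6) mod 6 = 5
Residues: [1, 3, 2, 0, 4, 5], distinct: True

Answer: valid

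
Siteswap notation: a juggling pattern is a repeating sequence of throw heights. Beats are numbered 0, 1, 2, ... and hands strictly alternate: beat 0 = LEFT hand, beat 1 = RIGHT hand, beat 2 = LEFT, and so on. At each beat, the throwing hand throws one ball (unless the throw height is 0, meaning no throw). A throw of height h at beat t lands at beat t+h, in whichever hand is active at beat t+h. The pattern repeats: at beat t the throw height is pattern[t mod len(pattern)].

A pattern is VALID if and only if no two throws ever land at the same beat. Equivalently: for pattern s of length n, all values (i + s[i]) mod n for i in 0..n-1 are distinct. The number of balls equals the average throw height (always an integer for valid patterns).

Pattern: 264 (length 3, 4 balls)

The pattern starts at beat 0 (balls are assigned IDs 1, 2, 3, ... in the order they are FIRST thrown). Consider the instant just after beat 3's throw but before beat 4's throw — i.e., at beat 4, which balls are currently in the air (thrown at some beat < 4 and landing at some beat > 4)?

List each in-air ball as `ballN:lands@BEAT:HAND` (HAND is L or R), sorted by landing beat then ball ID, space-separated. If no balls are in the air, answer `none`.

Beat 0 (L): throw ball1 h=2 -> lands@2:L; in-air after throw: [b1@2:L]
Beat 1 (R): throw ball2 h=6 -> lands@7:R; in-air after throw: [b1@2:L b2@7:R]
Beat 2 (L): throw ball1 h=4 -> lands@6:L; in-air after throw: [b1@6:L b2@7:R]
Beat 3 (R): throw ball3 h=2 -> lands@5:R; in-air after throw: [b3@5:R b1@6:L b2@7:R]
Beat 4 (L): throw ball4 h=6 -> lands@10:L; in-air after throw: [b3@5:R b1@6:L b2@7:R b4@10:L]

Answer: ball3:lands@5:R ball1:lands@6:L ball2:lands@7:R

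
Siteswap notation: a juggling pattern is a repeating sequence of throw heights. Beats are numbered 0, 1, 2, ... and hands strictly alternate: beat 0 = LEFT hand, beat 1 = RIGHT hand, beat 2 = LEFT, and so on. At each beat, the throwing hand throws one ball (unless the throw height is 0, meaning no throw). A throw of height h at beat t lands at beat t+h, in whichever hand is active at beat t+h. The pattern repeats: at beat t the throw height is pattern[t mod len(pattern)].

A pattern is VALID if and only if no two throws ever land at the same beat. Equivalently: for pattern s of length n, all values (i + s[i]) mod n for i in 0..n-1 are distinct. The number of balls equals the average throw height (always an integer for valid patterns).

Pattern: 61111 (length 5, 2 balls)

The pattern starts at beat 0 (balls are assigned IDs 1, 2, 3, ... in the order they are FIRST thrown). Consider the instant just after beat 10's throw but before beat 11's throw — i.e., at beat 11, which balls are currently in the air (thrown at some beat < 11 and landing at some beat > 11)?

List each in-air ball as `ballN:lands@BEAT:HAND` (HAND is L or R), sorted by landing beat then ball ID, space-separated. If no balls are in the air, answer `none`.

Answer: ball1:lands@16:L

Derivation:
Beat 0 (L): throw ball1 h=6 -> lands@6:L; in-air after throw: [b1@6:L]
Beat 1 (R): throw ball2 h=1 -> lands@2:L; in-air after throw: [b2@2:L b1@6:L]
Beat 2 (L): throw ball2 h=1 -> lands@3:R; in-air after throw: [b2@3:R b1@6:L]
Beat 3 (R): throw ball2 h=1 -> lands@4:L; in-air after throw: [b2@4:L b1@6:L]
Beat 4 (L): throw ball2 h=1 -> lands@5:R; in-air after throw: [b2@5:R b1@6:L]
Beat 5 (R): throw ball2 h=6 -> lands@11:R; in-air after throw: [b1@6:L b2@11:R]
Beat 6 (L): throw ball1 h=1 -> lands@7:R; in-air after throw: [b1@7:R b2@11:R]
Beat 7 (R): throw ball1 h=1 -> lands@8:L; in-air after throw: [b1@8:L b2@11:R]
Beat 8 (L): throw ball1 h=1 -> lands@9:R; in-air after throw: [b1@9:R b2@11:R]
Beat 9 (R): throw ball1 h=1 -> lands@10:L; in-air after throw: [b1@10:L b2@11:R]
Beat 10 (L): throw ball1 h=6 -> lands@16:L; in-air after throw: [b2@11:R b1@16:L]
Beat 11 (R): throw ball2 h=1 -> lands@12:L; in-air after throw: [b2@12:L b1@16:L]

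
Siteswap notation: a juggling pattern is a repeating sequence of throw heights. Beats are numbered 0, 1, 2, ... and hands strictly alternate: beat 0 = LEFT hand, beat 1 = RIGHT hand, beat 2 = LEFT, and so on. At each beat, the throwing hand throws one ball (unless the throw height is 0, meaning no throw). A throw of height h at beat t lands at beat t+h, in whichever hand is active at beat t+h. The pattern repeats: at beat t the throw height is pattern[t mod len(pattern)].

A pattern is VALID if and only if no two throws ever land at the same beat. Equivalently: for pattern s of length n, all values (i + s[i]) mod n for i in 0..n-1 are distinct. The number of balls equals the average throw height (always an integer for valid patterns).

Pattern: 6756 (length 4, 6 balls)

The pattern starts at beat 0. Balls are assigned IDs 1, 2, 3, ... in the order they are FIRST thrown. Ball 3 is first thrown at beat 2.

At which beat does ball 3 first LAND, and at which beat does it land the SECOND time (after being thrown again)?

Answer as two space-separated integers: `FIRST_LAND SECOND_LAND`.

Answer: 7 13

Derivation:
Beat 0 (L): throw ball1 h=6 -> lands@6:L; in-air after throw: [b1@6:L]
Beat 1 (R): throw ball2 h=7 -> lands@8:L; in-air after throw: [b1@6:L b2@8:L]
Beat 2 (L): throw ball3 h=5 -> lands@7:R; in-air after throw: [b1@6:L b3@7:R b2@8:L]
Beat 3 (R): throw ball4 h=6 -> lands@9:R; in-air after throw: [b1@6:L b3@7:R b2@8:L b4@9:R]
Beat 4 (L): throw ball5 h=6 -> lands@10:L; in-air after throw: [b1@6:L b3@7:R b2@8:L b4@9:R b5@10:L]
Beat 5 (R): throw ball6 h=7 -> lands@12:L; in-air after throw: [b1@6:L b3@7:R b2@8:L b4@9:R b5@10:L b6@12:L]
Beat 6 (L): throw ball1 h=5 -> lands@11:R; in-air after throw: [b3@7:R b2@8:L b4@9:R b5@10:L b1@11:R b6@12:L]
Beat 7 (R): throw ball3 h=6 -> lands@13:R; in-air after throw: [b2@8:L b4@9:R b5@10:L b1@11:R b6@12:L b3@13:R]
Beat 8 (L): throw ball2 h=6 -> lands@14:L; in-air after throw: [b4@9:R b5@10:L b1@11:R b6@12:L b3@13:R b2@14:L]
Beat 9 (R): throw ball4 h=7 -> lands@16:L; in-air after throw: [b5@10:L b1@11:R b6@12:L b3@13:R b2@14:L b4@16:L]
Beat 10 (L): throw ball5 h=5 -> lands@15:R; in-air after throw: [b1@11:R b6@12:L b3@13:R b2@14:L b5@15:R b4@16:L]
Beat 11 (R): throw ball1 h=6 -> lands@17:R; in-air after throw: [b6@12:L b3@13:R b2@14:L b5@15:R b4@16:L b1@17:R]
Beat 12 (L): throw ball6 h=6 -> lands@18:L; in-air after throw: [b3@13:R b2@14:L b5@15:R b4@16:L b1@17:R b6@18:L]
Beat 13 (R): throw ball3 h=7 -> lands@20:L; in-air after throw: [b2@14:L b5@15:R b4@16:L b1@17:R b6@18:L b3@20:L]
Ball 3: thrown@2 h=5 -> first land @7; rethrown@7 h=6 -> second land @13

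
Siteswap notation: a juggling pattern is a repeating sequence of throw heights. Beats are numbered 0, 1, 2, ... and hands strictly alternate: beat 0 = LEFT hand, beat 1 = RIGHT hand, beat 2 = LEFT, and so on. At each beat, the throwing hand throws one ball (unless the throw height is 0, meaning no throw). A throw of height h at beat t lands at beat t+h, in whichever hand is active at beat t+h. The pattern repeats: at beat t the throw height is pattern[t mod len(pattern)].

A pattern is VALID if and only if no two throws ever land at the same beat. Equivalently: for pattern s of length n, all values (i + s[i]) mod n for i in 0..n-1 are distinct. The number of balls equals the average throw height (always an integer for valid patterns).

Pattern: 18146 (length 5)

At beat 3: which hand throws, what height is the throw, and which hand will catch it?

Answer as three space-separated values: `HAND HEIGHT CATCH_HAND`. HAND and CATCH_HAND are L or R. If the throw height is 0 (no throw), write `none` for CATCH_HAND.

Answer: R 4 R

Derivation:
Beat 3: 3 mod 2 = 1, so hand = R
Throw height = pattern[3 mod 5] = pattern[3] = 4
Lands at beat 3+4=7, 7 mod 2 = 1, so catch hand = R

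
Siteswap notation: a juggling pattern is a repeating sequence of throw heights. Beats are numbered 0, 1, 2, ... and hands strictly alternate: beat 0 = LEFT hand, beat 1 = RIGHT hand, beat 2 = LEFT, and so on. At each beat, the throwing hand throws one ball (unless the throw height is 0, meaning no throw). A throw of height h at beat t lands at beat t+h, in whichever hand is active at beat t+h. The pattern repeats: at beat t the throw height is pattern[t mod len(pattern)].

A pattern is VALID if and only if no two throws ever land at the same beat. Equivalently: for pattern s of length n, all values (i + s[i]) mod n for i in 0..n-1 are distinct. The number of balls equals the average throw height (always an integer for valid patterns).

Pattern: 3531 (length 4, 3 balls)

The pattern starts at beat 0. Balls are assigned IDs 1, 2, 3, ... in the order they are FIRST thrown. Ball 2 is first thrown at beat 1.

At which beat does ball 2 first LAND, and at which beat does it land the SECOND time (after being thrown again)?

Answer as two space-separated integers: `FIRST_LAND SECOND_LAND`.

Beat 0 (L): throw ball1 h=3 -> lands@3:R; in-air after throw: [b1@3:R]
Beat 1 (R): throw ball2 h=5 -> lands@6:L; in-air after throw: [b1@3:R b2@6:L]
Beat 2 (L): throw ball3 h=3 -> lands@5:R; in-air after throw: [b1@3:R b3@5:R b2@6:L]
Beat 3 (R): throw ball1 h=1 -> lands@4:L; in-air after throw: [b1@4:L b3@5:R b2@6:L]
Beat 4 (L): throw ball1 h=3 -> lands@7:R; in-air after throw: [b3@5:R b2@6:L b1@7:R]
Beat 5 (R): throw ball3 h=5 -> lands@10:L; in-air after throw: [b2@6:L b1@7:R b3@10:L]
Beat 6 (L): throw ball2 h=3 -> lands@9:R; in-air after throw: [b1@7:R b2@9:R b3@10:L]
Beat 7 (R): throw ball1 h=1 -> lands@8:L; in-air after throw: [b1@8:L b2@9:R b3@10:L]
Beat 8 (L): throw ball1 h=3 -> lands@11:R; in-air after throw: [b2@9:R b3@10:L b1@11:R]
Beat 9 (R): throw ball2 h=5 -> lands@14:L; in-air after throw: [b3@10:L b1@11:R b2@14:L]
Ball 2: thrown@1 h=5 -> first land @6; rethrown@6 h=3 -> second land @9

Answer: 6 9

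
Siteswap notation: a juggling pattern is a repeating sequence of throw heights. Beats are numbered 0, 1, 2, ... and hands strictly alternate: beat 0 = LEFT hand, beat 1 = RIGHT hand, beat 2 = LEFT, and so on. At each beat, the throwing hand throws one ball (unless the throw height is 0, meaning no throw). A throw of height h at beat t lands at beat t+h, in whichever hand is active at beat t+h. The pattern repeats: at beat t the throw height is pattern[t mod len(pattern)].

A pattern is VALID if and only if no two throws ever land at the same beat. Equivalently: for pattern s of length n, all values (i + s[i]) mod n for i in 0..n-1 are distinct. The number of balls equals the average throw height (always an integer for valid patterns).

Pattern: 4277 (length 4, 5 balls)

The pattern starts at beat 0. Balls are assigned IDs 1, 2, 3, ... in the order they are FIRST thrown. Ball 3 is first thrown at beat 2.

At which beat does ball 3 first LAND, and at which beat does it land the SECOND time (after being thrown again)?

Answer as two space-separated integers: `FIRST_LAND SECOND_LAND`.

Beat 0 (L): throw ball1 h=4 -> lands@4:L; in-air after throw: [b1@4:L]
Beat 1 (R): throw ball2 h=2 -> lands@3:R; in-air after throw: [b2@3:R b1@4:L]
Beat 2 (L): throw ball3 h=7 -> lands@9:R; in-air after throw: [b2@3:R b1@4:L b3@9:R]
Beat 3 (R): throw ball2 h=7 -> lands@10:L; in-air after throw: [b1@4:L b3@9:R b2@10:L]
Beat 4 (L): throw ball1 h=4 -> lands@8:L; in-air after throw: [b1@8:L b3@9:R b2@10:L]
Beat 5 (R): throw ball4 h=2 -> lands@7:R; in-air after throw: [b4@7:R b1@8:L b3@9:R b2@10:L]
Beat 6 (L): throw ball5 h=7 -> lands@13:R; in-air after throw: [b4@7:R b1@8:L b3@9:R b2@10:L b5@13:R]
Beat 7 (R): throw ball4 h=7 -> lands@14:L; in-air after throw: [b1@8:L b3@9:R b2@10:L b5@13:R b4@14:L]
Beat 8 (L): throw ball1 h=4 -> lands@12:L; in-air after throw: [b3@9:R b2@10:L b1@12:L b5@13:R b4@14:L]
Beat 9 (R): throw ball3 h=2 -> lands@11:R; in-air after throw: [b2@10:L b3@11:R b1@12:L b5@13:R b4@14:L]
Beat 10 (L): throw ball2 h=7 -> lands@17:R; in-air after throw: [b3@11:R b1@12:L b5@13:R b4@14:L b2@17:R]
Beat 11 (R): throw ball3 h=7 -> lands@18:L; in-air after throw: [b1@12:L b5@13:R b4@14:L b2@17:R b3@18:L]
Ball 3: thrown@2 h=7 -> first land @9; rethrown@9 h=2 -> second land @11

Answer: 9 11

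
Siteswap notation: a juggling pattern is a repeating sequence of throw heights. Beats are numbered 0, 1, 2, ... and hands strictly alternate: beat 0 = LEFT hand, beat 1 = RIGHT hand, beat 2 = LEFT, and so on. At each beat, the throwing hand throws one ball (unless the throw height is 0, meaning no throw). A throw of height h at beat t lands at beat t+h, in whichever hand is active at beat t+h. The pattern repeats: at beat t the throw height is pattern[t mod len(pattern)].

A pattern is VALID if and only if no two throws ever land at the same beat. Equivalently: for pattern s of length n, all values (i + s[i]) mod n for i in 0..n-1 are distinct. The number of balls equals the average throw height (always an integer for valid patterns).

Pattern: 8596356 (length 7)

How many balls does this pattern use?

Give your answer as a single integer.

Pattern = [8, 5, 9, 6, 3, 5, 6], length n = 7
  position 0: throw height = 8, running sum = 8
  position 1: throw height = 5, running sum = 13
  position 2: throw height = 9, running sum = 22
  position 3: throw height = 6, running sum = 28
  position 4: throw height = 3, running sum = 31
  position 5: throw height = 5, running sum = 36
  position 6: throw height = 6, running sum = 42
Total sum = 42; balls = sum / n = 42 / 7 = 6

Answer: 6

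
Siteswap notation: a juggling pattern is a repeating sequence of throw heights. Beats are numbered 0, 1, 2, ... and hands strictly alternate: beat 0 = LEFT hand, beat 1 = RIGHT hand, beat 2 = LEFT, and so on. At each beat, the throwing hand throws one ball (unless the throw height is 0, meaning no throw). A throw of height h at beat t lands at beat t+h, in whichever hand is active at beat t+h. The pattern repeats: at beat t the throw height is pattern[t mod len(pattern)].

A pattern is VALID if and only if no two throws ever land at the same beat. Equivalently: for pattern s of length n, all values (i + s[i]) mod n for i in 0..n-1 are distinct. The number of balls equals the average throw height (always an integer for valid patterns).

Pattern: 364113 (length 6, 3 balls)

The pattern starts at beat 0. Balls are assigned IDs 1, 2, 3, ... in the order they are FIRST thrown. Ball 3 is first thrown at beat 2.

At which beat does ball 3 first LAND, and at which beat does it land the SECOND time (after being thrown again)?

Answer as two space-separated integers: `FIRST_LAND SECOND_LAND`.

Beat 0 (L): throw ball1 h=3 -> lands@3:R; in-air after throw: [b1@3:R]
Beat 1 (R): throw ball2 h=6 -> lands@7:R; in-air after throw: [b1@3:R b2@7:R]
Beat 2 (L): throw ball3 h=4 -> lands@6:L; in-air after throw: [b1@3:R b3@6:L b2@7:R]
Beat 3 (R): throw ball1 h=1 -> lands@4:L; in-air after throw: [b1@4:L b3@6:L b2@7:R]
Beat 4 (L): throw ball1 h=1 -> lands@5:R; in-air after throw: [b1@5:R b3@6:L b2@7:R]
Beat 5 (R): throw ball1 h=3 -> lands@8:L; in-air after throw: [b3@6:L b2@7:R b1@8:L]
Beat 6 (L): throw ball3 h=3 -> lands@9:R; in-air after throw: [b2@7:R b1@8:L b3@9:R]
Beat 7 (R): throw ball2 h=6 -> lands@13:R; in-air after throw: [b1@8:L b3@9:R b2@13:R]
Beat 8 (L): throw ball1 h=4 -> lands@12:L; in-air after throw: [b3@9:R b1@12:L b2@13:R]
Beat 9 (R): throw ball3 h=1 -> lands@10:L; in-air after throw: [b3@10:L b1@12:L b2@13:R]
Ball 3: thrown@2 h=4 -> first land @6; rethrown@6 h=3 -> second land @9

Answer: 6 9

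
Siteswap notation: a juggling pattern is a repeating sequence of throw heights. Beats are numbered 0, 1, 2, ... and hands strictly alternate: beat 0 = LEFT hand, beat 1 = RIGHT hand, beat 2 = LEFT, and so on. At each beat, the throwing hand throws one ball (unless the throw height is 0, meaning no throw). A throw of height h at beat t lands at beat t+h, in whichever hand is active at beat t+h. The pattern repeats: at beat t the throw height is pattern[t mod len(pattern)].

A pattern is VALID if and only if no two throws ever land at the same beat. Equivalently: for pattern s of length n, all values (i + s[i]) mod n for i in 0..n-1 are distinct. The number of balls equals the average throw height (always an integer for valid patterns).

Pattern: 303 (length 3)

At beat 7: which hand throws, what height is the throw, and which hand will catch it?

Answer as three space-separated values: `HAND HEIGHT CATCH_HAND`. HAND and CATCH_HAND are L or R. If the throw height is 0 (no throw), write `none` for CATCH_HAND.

Answer: R 0 none

Derivation:
Beat 7: 7 mod 2 = 1, so hand = R
Throw height = pattern[7 mod 3] = pattern[1] = 0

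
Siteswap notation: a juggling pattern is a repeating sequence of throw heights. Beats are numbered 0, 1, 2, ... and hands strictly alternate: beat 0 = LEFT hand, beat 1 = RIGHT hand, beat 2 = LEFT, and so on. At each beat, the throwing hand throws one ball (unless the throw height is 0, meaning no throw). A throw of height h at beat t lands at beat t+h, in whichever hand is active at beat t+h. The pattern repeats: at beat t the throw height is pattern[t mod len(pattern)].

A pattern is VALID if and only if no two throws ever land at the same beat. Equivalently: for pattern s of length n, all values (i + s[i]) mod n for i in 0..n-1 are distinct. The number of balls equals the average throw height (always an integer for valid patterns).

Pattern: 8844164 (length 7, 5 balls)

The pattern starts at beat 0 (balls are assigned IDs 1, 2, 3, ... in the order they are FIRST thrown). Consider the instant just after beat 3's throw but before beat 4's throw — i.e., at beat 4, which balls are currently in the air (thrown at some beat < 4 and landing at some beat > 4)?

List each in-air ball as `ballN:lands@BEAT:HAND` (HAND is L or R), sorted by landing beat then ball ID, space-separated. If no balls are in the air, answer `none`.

Beat 0 (L): throw ball1 h=8 -> lands@8:L; in-air after throw: [b1@8:L]
Beat 1 (R): throw ball2 h=8 -> lands@9:R; in-air after throw: [b1@8:L b2@9:R]
Beat 2 (L): throw ball3 h=4 -> lands@6:L; in-air after throw: [b3@6:L b1@8:L b2@9:R]
Beat 3 (R): throw ball4 h=4 -> lands@7:R; in-air after throw: [b3@6:L b4@7:R b1@8:L b2@9:R]
Beat 4 (L): throw ball5 h=1 -> lands@5:R; in-air after throw: [b5@5:R b3@6:L b4@7:R b1@8:L b2@9:R]

Answer: ball3:lands@6:L ball4:lands@7:R ball1:lands@8:L ball2:lands@9:R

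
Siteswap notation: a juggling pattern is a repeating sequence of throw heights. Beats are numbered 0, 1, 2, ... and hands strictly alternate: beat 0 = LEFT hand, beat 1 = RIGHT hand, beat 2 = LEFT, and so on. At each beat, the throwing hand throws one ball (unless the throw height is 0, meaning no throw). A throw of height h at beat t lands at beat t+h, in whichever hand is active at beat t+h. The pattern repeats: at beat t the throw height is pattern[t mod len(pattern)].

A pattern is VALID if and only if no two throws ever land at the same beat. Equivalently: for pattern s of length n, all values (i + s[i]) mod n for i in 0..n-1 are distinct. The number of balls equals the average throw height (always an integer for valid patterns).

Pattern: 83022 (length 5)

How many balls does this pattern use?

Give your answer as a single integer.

Answer: 3

Derivation:
Pattern = [8, 3, 0, 2, 2], length n = 5
  position 0: throw height = 8, running sum = 8
  position 1: throw height = 3, running sum = 11
  position 2: throw height = 0, running sum = 11
  position 3: throw height = 2, running sum = 13
  position 4: throw height = 2, running sum = 15
Total sum = 15; balls = sum / n = 15 / 5 = 3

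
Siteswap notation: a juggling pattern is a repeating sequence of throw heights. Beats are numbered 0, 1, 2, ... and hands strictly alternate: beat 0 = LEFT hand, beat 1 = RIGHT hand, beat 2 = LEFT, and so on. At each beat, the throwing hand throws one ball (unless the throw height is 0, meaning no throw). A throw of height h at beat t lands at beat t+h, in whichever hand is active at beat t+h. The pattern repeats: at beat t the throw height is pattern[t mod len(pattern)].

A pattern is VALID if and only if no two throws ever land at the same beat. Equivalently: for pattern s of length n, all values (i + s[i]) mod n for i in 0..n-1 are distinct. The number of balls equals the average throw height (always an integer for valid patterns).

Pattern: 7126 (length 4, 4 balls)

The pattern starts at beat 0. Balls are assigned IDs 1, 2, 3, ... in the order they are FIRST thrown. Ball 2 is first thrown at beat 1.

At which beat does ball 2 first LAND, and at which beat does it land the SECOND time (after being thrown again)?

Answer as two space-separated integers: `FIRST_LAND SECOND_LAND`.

Beat 0 (L): throw ball1 h=7 -> lands@7:R; in-air after throw: [b1@7:R]
Beat 1 (R): throw ball2 h=1 -> lands@2:L; in-air after throw: [b2@2:L b1@7:R]
Beat 2 (L): throw ball2 h=2 -> lands@4:L; in-air after throw: [b2@4:L b1@7:R]
Beat 3 (R): throw ball3 h=6 -> lands@9:R; in-air after throw: [b2@4:L b1@7:R b3@9:R]
Beat 4 (L): throw ball2 h=7 -> lands@11:R; in-air after throw: [b1@7:R b3@9:R b2@11:R]
Ball 2: thrown@1 h=1 -> first land @2; rethrown@2 h=2 -> second land @4

Answer: 2 4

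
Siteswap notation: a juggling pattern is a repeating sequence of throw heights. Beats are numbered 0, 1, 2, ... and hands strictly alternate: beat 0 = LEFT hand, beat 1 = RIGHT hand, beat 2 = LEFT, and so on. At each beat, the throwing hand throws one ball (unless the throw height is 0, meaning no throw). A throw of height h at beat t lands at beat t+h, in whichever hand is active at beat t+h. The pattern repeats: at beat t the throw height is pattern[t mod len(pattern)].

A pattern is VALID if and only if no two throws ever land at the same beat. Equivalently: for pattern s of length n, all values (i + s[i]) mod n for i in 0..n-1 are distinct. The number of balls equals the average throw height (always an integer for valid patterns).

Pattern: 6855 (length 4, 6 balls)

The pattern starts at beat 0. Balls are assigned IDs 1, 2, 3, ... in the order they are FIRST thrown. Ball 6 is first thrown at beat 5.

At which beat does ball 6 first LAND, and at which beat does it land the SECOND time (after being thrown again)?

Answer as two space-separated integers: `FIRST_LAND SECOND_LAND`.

Beat 0 (L): throw ball1 h=6 -> lands@6:L; in-air after throw: [b1@6:L]
Beat 1 (R): throw ball2 h=8 -> lands@9:R; in-air after throw: [b1@6:L b2@9:R]
Beat 2 (L): throw ball3 h=5 -> lands@7:R; in-air after throw: [b1@6:L b3@7:R b2@9:R]
Beat 3 (R): throw ball4 h=5 -> lands@8:L; in-air after throw: [b1@6:L b3@7:R b4@8:L b2@9:R]
Beat 4 (L): throw ball5 h=6 -> lands@10:L; in-air after throw: [b1@6:L b3@7:R b4@8:L b2@9:R b5@10:L]
Beat 5 (R): throw ball6 h=8 -> lands@13:R; in-air after throw: [b1@6:L b3@7:R b4@8:L b2@9:R b5@10:L b6@13:R]
Beat 6 (L): throw ball1 h=5 -> lands@11:R; in-air after throw: [b3@7:R b4@8:L b2@9:R b5@10:L b1@11:R b6@13:R]
Beat 7 (R): throw ball3 h=5 -> lands@12:L; in-air after throw: [b4@8:L b2@9:R b5@10:L b1@11:R b3@12:L b6@13:R]
Beat 8 (L): throw ball4 h=6 -> lands@14:L; in-air after throw: [b2@9:R b5@10:L b1@11:R b3@12:L b6@13:R b4@14:L]
Beat 9 (R): throw ball2 h=8 -> lands@17:R; in-air after throw: [b5@10:L b1@11:R b3@12:L b6@13:R b4@14:L b2@17:R]
Beat 10 (L): throw ball5 h=5 -> lands@15:R; in-air after throw: [b1@11:R b3@12:L b6@13:R b4@14:L b5@15:R b2@17:R]
Beat 11 (R): throw ball1 h=5 -> lands@16:L; in-air after throw: [b3@12:L b6@13:R b4@14:L b5@15:R b1@16:L b2@17:R]
Beat 12 (L): throw ball3 h=6 -> lands@18:L; in-air after throw: [b6@13:R b4@14:L b5@15:R b1@16:L b2@17:R b3@18:L]
Beat 13 (R): throw ball6 h=8 -> lands@21:R; in-air after throw: [b4@14:L b5@15:R b1@16:L b2@17:R b3@18:L b6@21:R]
Beat 14 (L): throw ball4 h=5 -> lands@19:R; in-air after throw: [b5@15:R b1@16:L b2@17:R b3@18:L b4@19:R b6@21:R]
Beat 15 (R): throw ball5 h=5 -> lands@20:L; in-air after throw: [b1@16:L b2@17:R b3@18:L b4@19:R b5@20:L b6@21:R]
Ball 6: thrown@5 h=8 -> first land @13; rethrown@13 h=8 -> second land @21

Answer: 13 21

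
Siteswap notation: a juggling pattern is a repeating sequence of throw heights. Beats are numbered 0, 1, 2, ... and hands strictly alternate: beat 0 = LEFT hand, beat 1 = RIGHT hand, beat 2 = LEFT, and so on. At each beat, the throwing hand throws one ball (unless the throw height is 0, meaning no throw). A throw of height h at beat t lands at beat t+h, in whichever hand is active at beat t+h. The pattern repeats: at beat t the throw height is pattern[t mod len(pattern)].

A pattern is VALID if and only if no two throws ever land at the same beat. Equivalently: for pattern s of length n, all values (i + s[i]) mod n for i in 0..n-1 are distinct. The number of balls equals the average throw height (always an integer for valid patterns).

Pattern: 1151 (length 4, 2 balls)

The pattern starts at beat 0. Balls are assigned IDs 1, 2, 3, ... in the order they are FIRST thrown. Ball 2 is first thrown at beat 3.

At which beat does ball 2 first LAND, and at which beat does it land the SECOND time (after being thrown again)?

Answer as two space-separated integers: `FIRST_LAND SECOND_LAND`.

Beat 0 (L): throw ball1 h=1 -> lands@1:R; in-air after throw: [b1@1:R]
Beat 1 (R): throw ball1 h=1 -> lands@2:L; in-air after throw: [b1@2:L]
Beat 2 (L): throw ball1 h=5 -> lands@7:R; in-air after throw: [b1@7:R]
Beat 3 (R): throw ball2 h=1 -> lands@4:L; in-air after throw: [b2@4:L b1@7:R]
Beat 4 (L): throw ball2 h=1 -> lands@5:R; in-air after throw: [b2@5:R b1@7:R]
Beat 5 (R): throw ball2 h=1 -> lands@6:L; in-air after throw: [b2@6:L b1@7:R]
Ball 2: thrown@3 h=1 -> first land @4; rethrown@4 h=1 -> second land @5

Answer: 4 5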